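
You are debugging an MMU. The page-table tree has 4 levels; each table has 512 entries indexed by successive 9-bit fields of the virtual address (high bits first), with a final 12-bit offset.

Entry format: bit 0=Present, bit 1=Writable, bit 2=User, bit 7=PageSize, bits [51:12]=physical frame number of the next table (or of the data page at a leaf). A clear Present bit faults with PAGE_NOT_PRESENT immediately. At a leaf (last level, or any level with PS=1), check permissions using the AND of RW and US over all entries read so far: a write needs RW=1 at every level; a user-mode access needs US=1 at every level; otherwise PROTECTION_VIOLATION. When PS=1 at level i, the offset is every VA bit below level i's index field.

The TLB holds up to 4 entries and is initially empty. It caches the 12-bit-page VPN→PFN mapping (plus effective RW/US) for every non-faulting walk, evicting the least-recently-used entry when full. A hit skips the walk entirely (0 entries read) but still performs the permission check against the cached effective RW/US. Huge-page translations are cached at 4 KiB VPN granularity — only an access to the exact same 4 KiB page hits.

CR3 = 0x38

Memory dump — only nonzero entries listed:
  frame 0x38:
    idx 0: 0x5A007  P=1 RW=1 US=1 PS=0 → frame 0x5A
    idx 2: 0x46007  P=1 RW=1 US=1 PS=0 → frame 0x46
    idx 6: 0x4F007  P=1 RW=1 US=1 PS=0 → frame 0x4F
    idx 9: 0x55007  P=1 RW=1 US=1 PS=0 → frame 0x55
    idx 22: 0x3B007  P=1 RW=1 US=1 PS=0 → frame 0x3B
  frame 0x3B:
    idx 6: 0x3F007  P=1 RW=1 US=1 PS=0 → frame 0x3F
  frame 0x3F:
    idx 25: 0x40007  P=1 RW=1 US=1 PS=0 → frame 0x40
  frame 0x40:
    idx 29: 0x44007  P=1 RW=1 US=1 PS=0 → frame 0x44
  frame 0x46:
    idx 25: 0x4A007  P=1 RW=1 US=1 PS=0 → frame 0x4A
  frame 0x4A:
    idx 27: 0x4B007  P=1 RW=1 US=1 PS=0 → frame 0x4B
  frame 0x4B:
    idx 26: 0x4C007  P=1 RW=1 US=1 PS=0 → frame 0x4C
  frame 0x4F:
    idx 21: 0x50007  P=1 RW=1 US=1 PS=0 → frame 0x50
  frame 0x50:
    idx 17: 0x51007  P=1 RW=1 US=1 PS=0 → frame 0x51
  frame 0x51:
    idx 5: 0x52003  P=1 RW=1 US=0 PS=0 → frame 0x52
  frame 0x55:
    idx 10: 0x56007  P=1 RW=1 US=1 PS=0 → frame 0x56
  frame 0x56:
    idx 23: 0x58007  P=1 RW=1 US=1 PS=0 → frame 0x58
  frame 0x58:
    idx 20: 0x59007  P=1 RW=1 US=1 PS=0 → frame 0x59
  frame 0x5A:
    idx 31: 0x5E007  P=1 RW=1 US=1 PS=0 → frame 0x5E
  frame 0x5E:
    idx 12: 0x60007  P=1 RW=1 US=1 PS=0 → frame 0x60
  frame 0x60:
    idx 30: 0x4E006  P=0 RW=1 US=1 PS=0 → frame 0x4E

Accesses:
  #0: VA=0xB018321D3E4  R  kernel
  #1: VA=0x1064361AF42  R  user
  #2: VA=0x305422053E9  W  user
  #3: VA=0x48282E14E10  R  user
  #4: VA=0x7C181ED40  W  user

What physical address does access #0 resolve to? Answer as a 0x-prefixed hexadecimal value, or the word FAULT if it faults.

Walk each access:
#0 VA=0xB018321D3E4 (r,kernel):
  L0 @0x38[22] → 0x3B007  P=1,RW=1,US=1,PS=0
  L1 @0x3B[6] → 0x3F007  P=1,RW=1,US=1,PS=0
  L2 @0x3F[25] → 0x40007  P=1,RW=1,US=1,PS=0
  L3 @0x40[29] → 0x44007  P=1,RW=1,US=1,PS=0
  ⇒ phys 0x443E4  [4 reads]
#1 VA=0x1064361AF42 (r,user):
  L0 @0x38[2] → 0x46007  P=1,RW=1,US=1,PS=0
  L1 @0x46[25] → 0x4A007  P=1,RW=1,US=1,PS=0
  L2 @0x4A[27] → 0x4B007  P=1,RW=1,US=1,PS=0
  L3 @0x4B[26] → 0x4C007  P=1,RW=1,US=1,PS=0
  ⇒ phys 0x4CF42  [4 reads]
#2 VA=0x305422053E9 (w,user):
  L0 @0x38[6] → 0x4F007  P=1,RW=1,US=1,PS=0
  L1 @0x4F[21] → 0x50007  P=1,RW=1,US=1,PS=0
  L2 @0x50[17] → 0x51007  P=1,RW=1,US=1,PS=0
  L3 @0x51[5] → 0x52003  P=1,RW=1,US=0,PS=0
  → PROTECTION_VIOLATION  (4 entries read)
#3 VA=0x48282E14E10 (r,user):
  L0 @0x38[9] → 0x55007  P=1,RW=1,US=1,PS=0
  L1 @0x55[10] → 0x56007  P=1,RW=1,US=1,PS=0
  L2 @0x56[23] → 0x58007  P=1,RW=1,US=1,PS=0
  L3 @0x58[20] → 0x59007  P=1,RW=1,US=1,PS=0
  ⇒ phys 0x59E10  [4 reads]
#4 VA=0x7C181ED40 (w,user):
  L0 @0x38[0] → 0x5A007  P=1,RW=1,US=1,PS=0
  L1 @0x5A[31] → 0x5E007  P=1,RW=1,US=1,PS=0
  L2 @0x5E[12] → 0x60007  P=1,RW=1,US=1,PS=0
  L3 @0x60[30] → 0x4E006  P=0,RW=1,US=1,PS=0
  → PAGE_NOT_PRESENT  (4 entries read)

Access #0 PA: 0x443E4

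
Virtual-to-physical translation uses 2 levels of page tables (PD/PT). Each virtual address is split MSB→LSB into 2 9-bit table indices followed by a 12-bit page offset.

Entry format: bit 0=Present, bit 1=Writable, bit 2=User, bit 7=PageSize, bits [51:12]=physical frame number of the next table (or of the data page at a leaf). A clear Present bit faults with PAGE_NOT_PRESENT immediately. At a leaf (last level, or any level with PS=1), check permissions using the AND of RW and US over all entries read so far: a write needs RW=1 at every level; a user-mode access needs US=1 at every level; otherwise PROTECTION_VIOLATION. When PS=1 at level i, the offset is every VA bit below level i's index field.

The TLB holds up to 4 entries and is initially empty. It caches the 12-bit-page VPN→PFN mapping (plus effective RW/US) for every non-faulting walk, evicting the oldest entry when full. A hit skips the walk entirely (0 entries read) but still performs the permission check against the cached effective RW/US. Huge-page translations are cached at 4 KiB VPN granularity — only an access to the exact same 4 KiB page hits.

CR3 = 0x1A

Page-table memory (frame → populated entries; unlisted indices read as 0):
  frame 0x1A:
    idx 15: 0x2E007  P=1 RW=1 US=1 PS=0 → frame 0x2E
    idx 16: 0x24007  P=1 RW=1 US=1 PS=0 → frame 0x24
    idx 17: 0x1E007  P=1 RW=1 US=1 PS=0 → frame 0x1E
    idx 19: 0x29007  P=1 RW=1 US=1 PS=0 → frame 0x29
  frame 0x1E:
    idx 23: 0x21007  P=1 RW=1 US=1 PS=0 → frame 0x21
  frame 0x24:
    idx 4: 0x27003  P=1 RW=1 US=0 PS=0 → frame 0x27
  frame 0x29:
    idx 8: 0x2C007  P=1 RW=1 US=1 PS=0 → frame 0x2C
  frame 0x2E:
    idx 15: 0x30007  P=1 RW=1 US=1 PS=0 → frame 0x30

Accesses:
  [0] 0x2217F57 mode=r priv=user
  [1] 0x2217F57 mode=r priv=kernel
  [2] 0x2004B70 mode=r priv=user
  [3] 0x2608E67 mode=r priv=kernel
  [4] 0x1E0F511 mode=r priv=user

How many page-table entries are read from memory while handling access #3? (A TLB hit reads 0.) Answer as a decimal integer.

Trace:
#0 VA=0x2217F57 (r,user):
  L0 @0x1A[17] → 0x1E007  P=1,RW=1,US=1,PS=0
  L1 @0x1E[23] → 0x21007  P=1,RW=1,US=1,PS=0
  ⇒ phys 0x21F57  [2 reads]
#1 VA=0x2217F57 (r,kernel):
  TLB hit vpn=0x2217 → PA=0x21F57
#2 VA=0x2004B70 (r,user):
  L0 @0x1A[16] → 0x24007  P=1,RW=1,US=1,PS=0
  L1 @0x24[4] → 0x27003  P=1,RW=1,US=0,PS=0
  ⇒ fault: PROTECTION_VIOLATION  — 2 lookups
#3 VA=0x2608E67 (r,kernel):
  L0 @0x1A[19] → 0x29007  P=1,RW=1,US=1,PS=0
  L1 @0x29[8] → 0x2C007  P=1,RW=1,US=1,PS=0
  ⇒ phys 0x2CE67  [2 reads]
#4 VA=0x1E0F511 (r,user):
  L0 @0x1A[15] → 0x2E007  P=1,RW=1,US=1,PS=0
  L1 @0x2E[15] → 0x30007  P=1,RW=1,US=1,PS=0
  ⇒ phys 0x30511  [2 reads]

Entries read for #3: 2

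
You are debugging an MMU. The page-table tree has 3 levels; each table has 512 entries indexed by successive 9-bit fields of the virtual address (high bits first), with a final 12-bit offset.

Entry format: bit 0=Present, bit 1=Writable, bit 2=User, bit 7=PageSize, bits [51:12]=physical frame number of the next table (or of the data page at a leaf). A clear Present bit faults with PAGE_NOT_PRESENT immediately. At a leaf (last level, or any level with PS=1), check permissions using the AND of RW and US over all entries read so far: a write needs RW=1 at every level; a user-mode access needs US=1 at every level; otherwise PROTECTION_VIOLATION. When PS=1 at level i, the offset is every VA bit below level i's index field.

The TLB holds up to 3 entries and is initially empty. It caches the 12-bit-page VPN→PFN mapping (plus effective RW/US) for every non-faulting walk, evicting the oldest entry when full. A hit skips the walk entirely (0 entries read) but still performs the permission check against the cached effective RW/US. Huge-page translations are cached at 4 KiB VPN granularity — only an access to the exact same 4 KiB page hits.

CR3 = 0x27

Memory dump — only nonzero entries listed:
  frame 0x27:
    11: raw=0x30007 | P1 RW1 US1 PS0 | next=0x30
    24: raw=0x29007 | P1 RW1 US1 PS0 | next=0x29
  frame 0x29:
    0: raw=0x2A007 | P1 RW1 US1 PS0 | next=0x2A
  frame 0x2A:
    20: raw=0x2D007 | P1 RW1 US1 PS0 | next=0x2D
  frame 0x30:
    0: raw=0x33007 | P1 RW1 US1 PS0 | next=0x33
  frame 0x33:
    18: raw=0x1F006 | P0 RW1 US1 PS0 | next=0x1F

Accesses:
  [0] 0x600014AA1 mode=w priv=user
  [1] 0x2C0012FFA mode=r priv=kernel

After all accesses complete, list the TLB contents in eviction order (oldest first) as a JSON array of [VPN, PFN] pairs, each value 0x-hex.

Per-access translation:
#0 VA=0x600014AA1 (w,user):
  [0] read 0x27 idx=24: raw=0x29007 flags P=1 W=1 U=1 S=0
  [1] read 0x29 idx=0: raw=0x2A007 flags P=1 W=1 U=1 S=0
  [2] read 0x2A idx=20: raw=0x2D007 flags P=1 W=1 U=1 S=0
  ⇒ phys 0x2DAA1  [3 reads]
#1 VA=0x2C0012FFA (r,kernel):
  [0] read 0x27 idx=11: raw=0x30007 flags P=1 W=1 U=1 S=0
  [1] read 0x30 idx=0: raw=0x33007 flags P=1 W=1 U=1 S=0
  [2] read 0x33 idx=18: raw=0x1F006 flags P=0 W=1 U=1 S=0
  → PAGE_NOT_PRESENT  (3 entries read)

TLB: [["0x600014", "0x2D"]]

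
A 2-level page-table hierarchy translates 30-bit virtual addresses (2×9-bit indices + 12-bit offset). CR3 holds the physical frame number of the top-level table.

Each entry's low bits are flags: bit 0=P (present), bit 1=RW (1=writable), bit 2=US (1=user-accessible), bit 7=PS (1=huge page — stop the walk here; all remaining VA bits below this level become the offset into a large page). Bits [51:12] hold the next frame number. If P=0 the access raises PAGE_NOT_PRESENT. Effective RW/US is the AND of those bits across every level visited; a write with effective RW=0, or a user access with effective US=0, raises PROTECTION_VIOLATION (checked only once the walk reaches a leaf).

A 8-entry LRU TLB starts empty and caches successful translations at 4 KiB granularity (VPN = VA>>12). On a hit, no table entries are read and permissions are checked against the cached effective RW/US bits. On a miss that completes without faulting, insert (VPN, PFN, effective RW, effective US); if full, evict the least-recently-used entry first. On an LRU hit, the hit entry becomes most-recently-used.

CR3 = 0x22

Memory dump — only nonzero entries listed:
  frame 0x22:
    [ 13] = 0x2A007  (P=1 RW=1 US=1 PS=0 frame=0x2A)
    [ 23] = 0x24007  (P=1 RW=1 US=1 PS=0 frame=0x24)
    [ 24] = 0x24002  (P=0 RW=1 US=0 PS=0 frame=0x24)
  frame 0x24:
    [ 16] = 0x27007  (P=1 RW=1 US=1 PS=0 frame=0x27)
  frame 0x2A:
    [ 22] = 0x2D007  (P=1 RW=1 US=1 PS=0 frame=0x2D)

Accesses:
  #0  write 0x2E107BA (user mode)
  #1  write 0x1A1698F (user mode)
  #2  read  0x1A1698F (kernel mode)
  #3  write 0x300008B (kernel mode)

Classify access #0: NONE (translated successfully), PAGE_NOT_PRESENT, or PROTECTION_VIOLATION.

Per-access translation:
#0 VA=0x2E107BA (w,user):
  L0 @0x22[23] → 0x24007  P=1,RW=1,US=1,PS=0
  L1 @0x24[16] → 0x27007  P=1,RW=1,US=1,PS=0
  ✓ 0x277BA  — 2 lookups
#1 VA=0x1A1698F (w,user):
  L0 @0x22[13] → 0x2A007  P=1,RW=1,US=1,PS=0
  L1 @0x2A[22] → 0x2D007  P=1,RW=1,US=1,PS=0
  ✓ 0x2D98F  — 2 lookups
#2 VA=0x1A1698F (r,kernel):
  TLB hit vpn=0x1A16 → PA=0x2D98F
#3 VA=0x300008B (w,kernel):
  L0 @0x22[24] → 0x24002  P=0,RW=1,US=0,PS=0
  → PAGE_NOT_PRESENT  (1 entries read)

Access #0 fault: NONE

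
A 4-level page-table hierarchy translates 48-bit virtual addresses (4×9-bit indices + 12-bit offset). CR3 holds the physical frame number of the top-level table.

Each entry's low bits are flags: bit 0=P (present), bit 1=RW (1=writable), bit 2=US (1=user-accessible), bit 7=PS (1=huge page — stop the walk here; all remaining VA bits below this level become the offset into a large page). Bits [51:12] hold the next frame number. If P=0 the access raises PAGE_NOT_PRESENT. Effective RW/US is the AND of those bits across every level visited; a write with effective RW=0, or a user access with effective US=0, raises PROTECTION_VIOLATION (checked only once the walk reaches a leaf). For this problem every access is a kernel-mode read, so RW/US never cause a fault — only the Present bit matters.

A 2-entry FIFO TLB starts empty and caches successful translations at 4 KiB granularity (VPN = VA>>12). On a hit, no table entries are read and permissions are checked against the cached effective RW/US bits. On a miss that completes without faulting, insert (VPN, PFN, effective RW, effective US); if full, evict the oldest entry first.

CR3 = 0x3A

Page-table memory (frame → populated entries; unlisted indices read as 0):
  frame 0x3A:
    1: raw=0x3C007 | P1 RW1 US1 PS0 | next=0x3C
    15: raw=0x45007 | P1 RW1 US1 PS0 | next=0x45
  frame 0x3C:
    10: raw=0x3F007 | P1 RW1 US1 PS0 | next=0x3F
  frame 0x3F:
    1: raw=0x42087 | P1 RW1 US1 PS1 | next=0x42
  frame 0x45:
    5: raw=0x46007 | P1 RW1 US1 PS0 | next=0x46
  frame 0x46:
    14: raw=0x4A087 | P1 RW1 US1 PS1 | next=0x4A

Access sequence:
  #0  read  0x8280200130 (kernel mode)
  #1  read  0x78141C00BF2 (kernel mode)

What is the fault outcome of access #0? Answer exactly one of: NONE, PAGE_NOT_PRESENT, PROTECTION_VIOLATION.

Per-access translation:
#0 VA=0x8280200130 (r,kernel):
  L0 @0x3A[1] → 0x3C007  P=1,RW=1,US=1,PS=0
  L1 @0x3C[10] → 0x3F007  P=1,RW=1,US=1,PS=0
  L2 @0x3F[1] → 0x42087  P=1,RW=1,US=1,PS=1
  → PA=0x42130 (huge @L2)  (3 entries read)
#1 VA=0x78141C00BF2 (r,kernel):
  L0 @0x3A[15] → 0x45007  P=1,RW=1,US=1,PS=0
  L1 @0x45[5] → 0x46007  P=1,RW=1,US=1,PS=0
  L2 @0x46[14] → 0x4A087  P=1,RW=1,US=1,PS=1
  → PA=0x4ABF2 (huge @L2)  (3 entries read)

Access #0 fault: NONE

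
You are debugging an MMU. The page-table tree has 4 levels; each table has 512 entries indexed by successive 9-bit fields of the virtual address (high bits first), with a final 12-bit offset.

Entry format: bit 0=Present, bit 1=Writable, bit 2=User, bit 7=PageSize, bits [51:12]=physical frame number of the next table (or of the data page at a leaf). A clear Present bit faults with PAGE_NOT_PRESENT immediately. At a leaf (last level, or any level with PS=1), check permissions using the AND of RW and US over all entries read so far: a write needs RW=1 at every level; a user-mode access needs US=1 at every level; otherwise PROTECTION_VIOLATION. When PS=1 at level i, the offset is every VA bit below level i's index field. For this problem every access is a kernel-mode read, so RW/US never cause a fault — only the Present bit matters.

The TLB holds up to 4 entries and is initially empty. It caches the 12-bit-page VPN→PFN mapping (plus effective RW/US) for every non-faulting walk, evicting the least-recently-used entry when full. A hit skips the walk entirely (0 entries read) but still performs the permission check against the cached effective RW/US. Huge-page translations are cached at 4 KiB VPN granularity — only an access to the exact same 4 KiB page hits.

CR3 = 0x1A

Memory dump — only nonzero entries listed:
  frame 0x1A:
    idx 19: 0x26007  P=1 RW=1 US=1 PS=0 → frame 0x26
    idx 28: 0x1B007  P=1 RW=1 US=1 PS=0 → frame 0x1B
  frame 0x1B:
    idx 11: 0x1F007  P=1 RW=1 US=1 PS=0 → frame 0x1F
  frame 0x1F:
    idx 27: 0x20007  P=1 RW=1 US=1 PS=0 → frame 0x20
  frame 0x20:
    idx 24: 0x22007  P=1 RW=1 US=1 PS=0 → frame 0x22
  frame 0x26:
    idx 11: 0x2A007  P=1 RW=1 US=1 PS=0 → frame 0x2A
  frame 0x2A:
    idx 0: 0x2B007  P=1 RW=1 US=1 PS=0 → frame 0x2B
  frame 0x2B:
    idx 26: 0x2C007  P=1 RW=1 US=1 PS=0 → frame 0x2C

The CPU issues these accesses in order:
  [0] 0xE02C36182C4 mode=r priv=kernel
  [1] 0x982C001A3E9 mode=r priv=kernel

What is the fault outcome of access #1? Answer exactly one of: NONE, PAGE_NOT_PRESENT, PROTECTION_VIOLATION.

Walk each access:
#0 VA=0xE02C36182C4 (r,kernel):
  lvl0: tbl 0x1A, slot 28 ⇒ 0x1B007 (P1/RW1/US1/PS0)
  lvl1: tbl 0x1B, slot 11 ⇒ 0x1F007 (P1/RW1/US1/PS0)
  lvl2: tbl 0x1F, slot 27 ⇒ 0x20007 (P1/RW1/US1/PS0)
  lvl3: tbl 0x20, slot 24 ⇒ 0x22007 (P1/RW1/US1/PS0)
  ✓ 0x222C4  — 4 lookups
#1 VA=0x982C001A3E9 (r,kernel):
  lvl0: tbl 0x1A, slot 19 ⇒ 0x26007 (P1/RW1/US1/PS0)
  lvl1: tbl 0x26, slot 11 ⇒ 0x2A007 (P1/RW1/US1/PS0)
  lvl2: tbl 0x2A, slot 0 ⇒ 0x2B007 (P1/RW1/US1/PS0)
  lvl3: tbl 0x2B, slot 26 ⇒ 0x2C007 (P1/RW1/US1/PS0)
  ✓ 0x2C3E9  — 4 lookups

Access #1 fault: NONE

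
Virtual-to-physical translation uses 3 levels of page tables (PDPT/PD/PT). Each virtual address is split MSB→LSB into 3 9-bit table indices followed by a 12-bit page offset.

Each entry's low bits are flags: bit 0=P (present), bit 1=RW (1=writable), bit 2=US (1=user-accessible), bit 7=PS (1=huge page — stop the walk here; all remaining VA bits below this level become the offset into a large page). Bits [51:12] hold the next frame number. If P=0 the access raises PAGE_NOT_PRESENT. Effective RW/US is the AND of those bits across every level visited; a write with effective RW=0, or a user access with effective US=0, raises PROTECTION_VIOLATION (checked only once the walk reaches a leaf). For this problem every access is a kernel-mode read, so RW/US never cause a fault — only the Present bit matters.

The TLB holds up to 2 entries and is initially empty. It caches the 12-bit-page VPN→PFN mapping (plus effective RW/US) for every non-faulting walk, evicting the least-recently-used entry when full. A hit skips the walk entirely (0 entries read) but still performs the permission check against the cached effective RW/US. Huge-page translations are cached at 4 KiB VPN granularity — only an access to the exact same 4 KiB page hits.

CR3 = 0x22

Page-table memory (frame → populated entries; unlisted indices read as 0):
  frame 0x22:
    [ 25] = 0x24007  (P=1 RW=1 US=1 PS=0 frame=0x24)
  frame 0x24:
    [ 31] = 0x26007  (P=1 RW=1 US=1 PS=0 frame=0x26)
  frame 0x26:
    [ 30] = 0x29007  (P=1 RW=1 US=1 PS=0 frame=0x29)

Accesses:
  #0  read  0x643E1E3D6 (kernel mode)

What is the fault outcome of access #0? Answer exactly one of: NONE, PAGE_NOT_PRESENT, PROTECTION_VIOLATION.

Per-access translation:
#0 VA=0x643E1E3D6 (r,kernel):
  [0] read 0x22 idx=25: raw=0x24007 flags P=1 W=1 U=1 S=0
  [1] read 0x24 idx=31: raw=0x26007 flags P=1 W=1 U=1 S=0
  [2] read 0x26 idx=30: raw=0x29007 flags P=1 W=1 U=1 S=0
  ⇒ phys 0x293D6  [3 reads]

Access #0 fault: NONE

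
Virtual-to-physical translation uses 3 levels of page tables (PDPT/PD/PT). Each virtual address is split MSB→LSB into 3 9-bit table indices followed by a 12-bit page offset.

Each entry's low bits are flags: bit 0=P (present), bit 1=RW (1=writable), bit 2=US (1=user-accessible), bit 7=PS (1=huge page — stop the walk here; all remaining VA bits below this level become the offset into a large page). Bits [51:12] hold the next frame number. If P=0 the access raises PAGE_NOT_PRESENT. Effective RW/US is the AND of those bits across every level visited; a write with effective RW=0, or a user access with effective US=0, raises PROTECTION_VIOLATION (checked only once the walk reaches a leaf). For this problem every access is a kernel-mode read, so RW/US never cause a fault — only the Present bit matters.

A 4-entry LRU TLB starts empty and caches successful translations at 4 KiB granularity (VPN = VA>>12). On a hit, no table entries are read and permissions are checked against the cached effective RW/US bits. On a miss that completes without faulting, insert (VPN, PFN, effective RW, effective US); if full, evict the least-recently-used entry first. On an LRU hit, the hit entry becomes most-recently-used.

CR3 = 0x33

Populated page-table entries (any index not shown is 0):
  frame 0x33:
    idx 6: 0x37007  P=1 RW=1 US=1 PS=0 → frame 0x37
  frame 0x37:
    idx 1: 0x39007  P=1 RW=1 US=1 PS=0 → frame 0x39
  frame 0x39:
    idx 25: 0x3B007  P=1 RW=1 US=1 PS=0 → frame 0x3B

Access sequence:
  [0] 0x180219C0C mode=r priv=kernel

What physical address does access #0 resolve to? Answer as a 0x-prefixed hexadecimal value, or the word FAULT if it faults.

Per-access translation:
#0 VA=0x180219C0C (r,kernel):
  lvl0: tbl 0x33, slot 6 ⇒ 0x37007 (P1/RW1/US1/PS0)
  lvl1: tbl 0x37, slot 1 ⇒ 0x39007 (P1/RW1/US1/PS0)
  lvl2: tbl 0x39, slot 25 ⇒ 0x3B007 (P1/RW1/US1/PS0)
  → PA=0x3BC0C  (3 entries read)

Access #0 PA: 0x3BC0C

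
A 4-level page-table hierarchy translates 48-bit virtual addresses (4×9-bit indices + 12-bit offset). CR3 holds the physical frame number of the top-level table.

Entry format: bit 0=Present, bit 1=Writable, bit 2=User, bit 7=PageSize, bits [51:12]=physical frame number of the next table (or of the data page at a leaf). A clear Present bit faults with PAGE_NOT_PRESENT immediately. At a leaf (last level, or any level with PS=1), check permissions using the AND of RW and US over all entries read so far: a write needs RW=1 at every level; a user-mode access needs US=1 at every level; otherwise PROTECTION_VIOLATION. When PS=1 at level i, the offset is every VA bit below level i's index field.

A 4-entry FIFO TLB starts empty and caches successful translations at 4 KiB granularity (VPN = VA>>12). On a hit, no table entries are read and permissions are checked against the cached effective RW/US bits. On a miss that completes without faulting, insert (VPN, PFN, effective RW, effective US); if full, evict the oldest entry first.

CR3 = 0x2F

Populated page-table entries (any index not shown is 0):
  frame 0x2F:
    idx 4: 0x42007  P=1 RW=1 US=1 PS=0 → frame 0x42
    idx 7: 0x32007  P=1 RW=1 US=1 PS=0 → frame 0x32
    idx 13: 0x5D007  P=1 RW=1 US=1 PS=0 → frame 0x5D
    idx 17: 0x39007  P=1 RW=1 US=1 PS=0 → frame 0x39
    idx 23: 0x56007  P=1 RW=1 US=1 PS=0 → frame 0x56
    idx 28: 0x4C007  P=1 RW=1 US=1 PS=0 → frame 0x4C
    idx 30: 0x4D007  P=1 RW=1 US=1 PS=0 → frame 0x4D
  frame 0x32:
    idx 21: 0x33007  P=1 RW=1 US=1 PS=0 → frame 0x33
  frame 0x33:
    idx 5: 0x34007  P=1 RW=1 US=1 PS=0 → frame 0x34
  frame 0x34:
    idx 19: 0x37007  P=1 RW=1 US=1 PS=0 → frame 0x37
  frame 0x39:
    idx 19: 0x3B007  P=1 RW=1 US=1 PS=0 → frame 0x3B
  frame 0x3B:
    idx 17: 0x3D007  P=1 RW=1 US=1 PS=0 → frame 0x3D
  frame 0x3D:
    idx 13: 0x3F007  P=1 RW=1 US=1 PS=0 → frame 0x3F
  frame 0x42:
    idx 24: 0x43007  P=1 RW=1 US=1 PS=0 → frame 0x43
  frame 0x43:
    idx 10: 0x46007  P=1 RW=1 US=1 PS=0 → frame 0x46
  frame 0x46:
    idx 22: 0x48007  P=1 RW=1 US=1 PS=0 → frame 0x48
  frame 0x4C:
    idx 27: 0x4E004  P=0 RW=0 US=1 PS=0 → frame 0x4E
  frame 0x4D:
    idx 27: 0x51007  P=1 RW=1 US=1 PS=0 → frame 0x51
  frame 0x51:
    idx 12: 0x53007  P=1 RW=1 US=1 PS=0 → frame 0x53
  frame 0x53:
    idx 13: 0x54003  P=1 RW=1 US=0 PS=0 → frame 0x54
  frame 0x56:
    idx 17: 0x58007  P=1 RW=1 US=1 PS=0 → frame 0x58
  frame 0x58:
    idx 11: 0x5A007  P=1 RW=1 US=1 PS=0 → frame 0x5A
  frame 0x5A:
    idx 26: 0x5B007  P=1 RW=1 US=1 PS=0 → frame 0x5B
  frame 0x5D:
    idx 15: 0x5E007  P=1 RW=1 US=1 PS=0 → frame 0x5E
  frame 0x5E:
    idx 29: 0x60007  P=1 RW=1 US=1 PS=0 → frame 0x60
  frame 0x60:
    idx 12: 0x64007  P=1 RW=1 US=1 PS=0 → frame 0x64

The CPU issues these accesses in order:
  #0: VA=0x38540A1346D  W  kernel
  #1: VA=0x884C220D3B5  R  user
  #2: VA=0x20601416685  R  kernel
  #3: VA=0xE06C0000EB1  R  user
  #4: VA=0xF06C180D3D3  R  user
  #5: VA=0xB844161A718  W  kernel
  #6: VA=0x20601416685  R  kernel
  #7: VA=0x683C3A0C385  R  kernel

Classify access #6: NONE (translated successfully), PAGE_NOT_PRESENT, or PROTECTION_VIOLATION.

Walk each access:
#0 VA=0x38540A1346D (w,kernel):
  lvl0: tbl 0x2F, slot 7 ⇒ 0x32007 (P1/RW1/US1/PS0)
  lvl1: tbl 0x32, slot 21 ⇒ 0x33007 (P1/RW1/US1/PS0)
  lvl2: tbl 0x33, slot 5 ⇒ 0x34007 (P1/RW1/US1/PS0)
  lvl3: tbl 0x34, slot 19 ⇒ 0x37007 (P1/RW1/US1/PS0)
  → PA=0x3746D  (4 entries read)
#1 VA=0x884C220D3B5 (r,user):
  lvl0: tbl 0x2F, slot 17 ⇒ 0x39007 (P1/RW1/US1/PS0)
  lvl1: tbl 0x39, slot 19 ⇒ 0x3B007 (P1/RW1/US1/PS0)
  lvl2: tbl 0x3B, slot 17 ⇒ 0x3D007 (P1/RW1/US1/PS0)
  lvl3: tbl 0x3D, slot 13 ⇒ 0x3F007 (P1/RW1/US1/PS0)
  → PA=0x3F3B5  (4 entries read)
#2 VA=0x20601416685 (r,kernel):
  lvl0: tbl 0x2F, slot 4 ⇒ 0x42007 (P1/RW1/US1/PS0)
  lvl1: tbl 0x42, slot 24 ⇒ 0x43007 (P1/RW1/US1/PS0)
  lvl2: tbl 0x43, slot 10 ⇒ 0x46007 (P1/RW1/US1/PS0)
  lvl3: tbl 0x46, slot 22 ⇒ 0x48007 (P1/RW1/US1/PS0)
  → PA=0x48685  (4 entries read)
#3 VA=0xE06C0000EB1 (r,user):
  lvl0: tbl 0x2F, slot 28 ⇒ 0x4C007 (P1/RW1/US1/PS0)
  lvl1: tbl 0x4C, slot 27 ⇒ 0x4E004 (P0/RW0/US1/PS0)
  ⇒ fault: PAGE_NOT_PRESENT  — 2 lookups
#4 VA=0xF06C180D3D3 (r,user):
  lvl0: tbl 0x2F, slot 30 ⇒ 0x4D007 (P1/RW1/US1/PS0)
  lvl1: tbl 0x4D, slot 27 ⇒ 0x51007 (P1/RW1/US1/PS0)
  lvl2: tbl 0x51, slot 12 ⇒ 0x53007 (P1/RW1/US1/PS0)
  lvl3: tbl 0x53, slot 13 ⇒ 0x54003 (P1/RW1/US0/PS0)
  ⇒ fault: PROTECTION_VIOLATION  — 4 lookups
#5 VA=0xB844161A718 (w,kernel):
  lvl0: tbl 0x2F, slot 23 ⇒ 0x56007 (P1/RW1/US1/PS0)
  lvl1: tbl 0x56, slot 17 ⇒ 0x58007 (P1/RW1/US1/PS0)
  lvl2: tbl 0x58, slot 11 ⇒ 0x5A007 (P1/RW1/US1/PS0)
  lvl3: tbl 0x5A, slot 26 ⇒ 0x5B007 (P1/RW1/US1/PS0)
  → PA=0x5B718  (4 entries read)
#6 VA=0x20601416685 (r,kernel):
  TLB hit vpn=0x20601416 → PA=0x48685
#7 VA=0x683C3A0C385 (r,kernel):
  lvl0: tbl 0x2F, slot 13 ⇒ 0x5D007 (P1/RW1/US1/PS0)
  lvl1: tbl 0x5D, slot 15 ⇒ 0x5E007 (P1/RW1/US1/PS0)
  lvl2: tbl 0x5E, slot 29 ⇒ 0x60007 (P1/RW1/US1/PS0)
  lvl3: tbl 0x60, slot 12 ⇒ 0x64007 (P1/RW1/US1/PS0)
  → PA=0x64385  (4 entries read)

Access #6 fault: NONE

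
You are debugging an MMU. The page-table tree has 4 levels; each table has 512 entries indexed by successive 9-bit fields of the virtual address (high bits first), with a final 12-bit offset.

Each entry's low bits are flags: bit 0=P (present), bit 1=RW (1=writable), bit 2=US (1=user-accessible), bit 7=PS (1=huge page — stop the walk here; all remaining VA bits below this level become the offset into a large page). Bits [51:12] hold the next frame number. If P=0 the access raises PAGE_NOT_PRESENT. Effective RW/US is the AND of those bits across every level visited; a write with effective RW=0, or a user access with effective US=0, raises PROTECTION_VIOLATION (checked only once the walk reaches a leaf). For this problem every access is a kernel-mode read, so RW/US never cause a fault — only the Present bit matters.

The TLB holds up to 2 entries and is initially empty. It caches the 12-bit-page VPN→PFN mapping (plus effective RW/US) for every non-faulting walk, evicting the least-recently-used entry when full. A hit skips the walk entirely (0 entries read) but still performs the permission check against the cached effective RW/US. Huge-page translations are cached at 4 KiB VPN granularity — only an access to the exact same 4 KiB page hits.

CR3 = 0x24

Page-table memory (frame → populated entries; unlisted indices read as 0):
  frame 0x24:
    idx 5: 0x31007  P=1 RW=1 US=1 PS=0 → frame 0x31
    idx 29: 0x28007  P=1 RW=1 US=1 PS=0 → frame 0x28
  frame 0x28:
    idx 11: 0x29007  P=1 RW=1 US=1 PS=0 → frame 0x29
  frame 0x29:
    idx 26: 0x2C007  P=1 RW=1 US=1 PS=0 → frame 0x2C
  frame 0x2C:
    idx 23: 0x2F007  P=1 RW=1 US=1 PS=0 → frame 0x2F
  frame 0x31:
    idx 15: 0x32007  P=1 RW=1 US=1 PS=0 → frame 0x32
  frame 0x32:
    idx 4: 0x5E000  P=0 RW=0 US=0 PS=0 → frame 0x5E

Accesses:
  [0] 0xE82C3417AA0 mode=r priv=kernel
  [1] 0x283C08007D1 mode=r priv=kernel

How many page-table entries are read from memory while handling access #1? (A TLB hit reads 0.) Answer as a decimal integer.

Walk each access:
#0 VA=0xE82C3417AA0 (r,kernel):
  L0 @0x24[29] → 0x28007  P=1,RW=1,US=1,PS=0
  L1 @0x28[11] → 0x29007  P=1,RW=1,US=1,PS=0
  L2 @0x29[26] → 0x2C007  P=1,RW=1,US=1,PS=0
  L3 @0x2C[23] → 0x2F007  P=1,RW=1,US=1,PS=0
  → PA=0x2FAA0  (4 entries read)
#1 VA=0x283C08007D1 (r,kernel):
  L0 @0x24[5] → 0x31007  P=1,RW=1,US=1,PS=0
  L1 @0x31[15] → 0x32007  P=1,RW=1,US=1,PS=0
  L2 @0x32[4] → 0x5E000  P=0,RW=0,US=0,PS=0
  ✗ PAGE_NOT_PRESENT  [3 reads]

Entries read for #1: 3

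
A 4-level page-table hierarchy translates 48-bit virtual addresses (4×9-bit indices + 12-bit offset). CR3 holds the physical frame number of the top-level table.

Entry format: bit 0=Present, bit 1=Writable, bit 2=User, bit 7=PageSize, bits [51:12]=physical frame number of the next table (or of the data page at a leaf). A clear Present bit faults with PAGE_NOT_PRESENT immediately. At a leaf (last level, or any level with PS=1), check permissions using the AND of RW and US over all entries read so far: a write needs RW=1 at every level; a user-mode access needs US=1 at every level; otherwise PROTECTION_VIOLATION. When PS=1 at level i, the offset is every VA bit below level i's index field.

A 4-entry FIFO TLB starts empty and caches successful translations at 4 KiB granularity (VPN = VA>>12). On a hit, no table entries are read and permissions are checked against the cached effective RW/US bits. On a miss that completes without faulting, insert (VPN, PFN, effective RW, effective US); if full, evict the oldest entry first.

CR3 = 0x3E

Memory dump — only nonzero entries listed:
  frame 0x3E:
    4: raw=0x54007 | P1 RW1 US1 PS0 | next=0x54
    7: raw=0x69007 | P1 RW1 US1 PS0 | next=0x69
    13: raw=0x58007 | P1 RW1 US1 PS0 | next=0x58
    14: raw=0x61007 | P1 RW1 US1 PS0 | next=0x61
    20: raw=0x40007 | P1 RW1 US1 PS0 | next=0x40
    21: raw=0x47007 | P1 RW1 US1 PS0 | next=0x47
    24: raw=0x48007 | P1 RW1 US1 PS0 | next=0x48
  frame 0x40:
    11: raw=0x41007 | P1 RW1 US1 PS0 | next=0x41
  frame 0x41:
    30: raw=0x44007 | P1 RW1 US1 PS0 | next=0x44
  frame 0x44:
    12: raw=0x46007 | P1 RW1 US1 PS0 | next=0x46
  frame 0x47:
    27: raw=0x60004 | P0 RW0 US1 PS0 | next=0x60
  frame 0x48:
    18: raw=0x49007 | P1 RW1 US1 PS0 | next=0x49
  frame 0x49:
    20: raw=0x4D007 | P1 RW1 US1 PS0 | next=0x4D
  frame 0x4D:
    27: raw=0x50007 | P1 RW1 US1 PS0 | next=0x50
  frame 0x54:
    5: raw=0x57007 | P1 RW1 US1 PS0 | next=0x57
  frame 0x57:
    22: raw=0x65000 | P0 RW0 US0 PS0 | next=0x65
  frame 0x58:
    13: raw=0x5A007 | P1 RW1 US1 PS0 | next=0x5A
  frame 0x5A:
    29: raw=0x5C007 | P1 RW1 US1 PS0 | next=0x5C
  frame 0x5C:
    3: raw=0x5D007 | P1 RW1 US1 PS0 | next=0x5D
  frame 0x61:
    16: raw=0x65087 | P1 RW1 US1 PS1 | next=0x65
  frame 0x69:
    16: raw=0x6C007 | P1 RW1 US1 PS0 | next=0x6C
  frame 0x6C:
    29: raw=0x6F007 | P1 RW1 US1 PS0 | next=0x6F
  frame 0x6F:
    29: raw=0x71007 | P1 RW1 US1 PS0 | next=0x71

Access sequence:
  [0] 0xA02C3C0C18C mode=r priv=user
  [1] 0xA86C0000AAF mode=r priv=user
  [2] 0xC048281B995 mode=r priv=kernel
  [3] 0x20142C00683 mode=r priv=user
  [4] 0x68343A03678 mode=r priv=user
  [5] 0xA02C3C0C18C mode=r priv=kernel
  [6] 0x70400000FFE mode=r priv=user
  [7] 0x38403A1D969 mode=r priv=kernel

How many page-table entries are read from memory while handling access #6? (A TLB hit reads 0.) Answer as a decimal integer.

Trace:
#0 VA=0xA02C3C0C18C (r,user):
  lvl0: tbl 0x3E, slot 20 ⇒ 0x40007 (P1/RW1/US1/PS0)
  lvl1: tbl 0x40, slot 11 ⇒ 0x41007 (P1/RW1/US1/PS0)
  lvl2: tbl 0x41, slot 30 ⇒ 0x44007 (P1/RW1/US1/PS0)
  lvl3: tbl 0x44, slot 12 ⇒ 0x46007 (P1/RW1/US1/PS0)
  ⇒ phys 0x4618C  [4 reads]
#1 VA=0xA86C0000AAF (r,user):
  lvl0: tbl 0x3E, slot 21 ⇒ 0x47007 (P1/RW1/US1/PS0)
  lvl1: tbl 0x47, slot 27 ⇒ 0x60004 (P0/RW0/US1/PS0)
  ✗ PAGE_NOT_PRESENT  [2 reads]
#2 VA=0xC048281B995 (r,kernel):
  lvl0: tbl 0x3E, slot 24 ⇒ 0x48007 (P1/RW1/US1/PS0)
  lvl1: tbl 0x48, slot 18 ⇒ 0x49007 (P1/RW1/US1/PS0)
  lvl2: tbl 0x49, slot 20 ⇒ 0x4D007 (P1/RW1/US1/PS0)
  lvl3: tbl 0x4D, slot 27 ⇒ 0x50007 (P1/RW1/US1/PS0)
  ⇒ phys 0x50995  [4 reads]
#3 VA=0x20142C00683 (r,user):
  lvl0: tbl 0x3E, slot 4 ⇒ 0x54007 (P1/RW1/US1/PS0)
  lvl1: tbl 0x54, slot 5 ⇒ 0x57007 (P1/RW1/US1/PS0)
  lvl2: tbl 0x57, slot 22 ⇒ 0x65000 (P0/RW0/US0/PS0)
  ✗ PAGE_NOT_PRESENT  [3 reads]
#4 VA=0x68343A03678 (r,user):
  lvl0: tbl 0x3E, slot 13 ⇒ 0x58007 (P1/RW1/US1/PS0)
  lvl1: tbl 0x58, slot 13 ⇒ 0x5A007 (P1/RW1/US1/PS0)
  lvl2: tbl 0x5A, slot 29 ⇒ 0x5C007 (P1/RW1/US1/PS0)
  lvl3: tbl 0x5C, slot 3 ⇒ 0x5D007 (P1/RW1/US1/PS0)
  ⇒ phys 0x5D678  [4 reads]
#5 VA=0xA02C3C0C18C (r,kernel):
  TLB hit vpn=0xA02C3C0C → PA=0x4618C
#6 VA=0x70400000FFE (r,user):
  lvl0: tbl 0x3E, slot 14 ⇒ 0x61007 (P1/RW1/US1/PS0)
  lvl1: tbl 0x61, slot 16 ⇒ 0x65087 (P1/RW1/US1/PS1)
  ⇒ phys 0x65FFE (huge @L1)  [2 reads]
#7 VA=0x38403A1D969 (r,kernel):
  lvl0: tbl 0x3E, slot 7 ⇒ 0x69007 (P1/RW1/US1/PS0)
  lvl1: tbl 0x69, slot 16 ⇒ 0x6C007 (P1/RW1/US1/PS0)
  lvl2: tbl 0x6C, slot 29 ⇒ 0x6F007 (P1/RW1/US1/PS0)
  lvl3: tbl 0x6F, slot 29 ⇒ 0x71007 (P1/RW1/US1/PS0)
  ⇒ phys 0x71969  [4 reads]

Entries read for #6: 2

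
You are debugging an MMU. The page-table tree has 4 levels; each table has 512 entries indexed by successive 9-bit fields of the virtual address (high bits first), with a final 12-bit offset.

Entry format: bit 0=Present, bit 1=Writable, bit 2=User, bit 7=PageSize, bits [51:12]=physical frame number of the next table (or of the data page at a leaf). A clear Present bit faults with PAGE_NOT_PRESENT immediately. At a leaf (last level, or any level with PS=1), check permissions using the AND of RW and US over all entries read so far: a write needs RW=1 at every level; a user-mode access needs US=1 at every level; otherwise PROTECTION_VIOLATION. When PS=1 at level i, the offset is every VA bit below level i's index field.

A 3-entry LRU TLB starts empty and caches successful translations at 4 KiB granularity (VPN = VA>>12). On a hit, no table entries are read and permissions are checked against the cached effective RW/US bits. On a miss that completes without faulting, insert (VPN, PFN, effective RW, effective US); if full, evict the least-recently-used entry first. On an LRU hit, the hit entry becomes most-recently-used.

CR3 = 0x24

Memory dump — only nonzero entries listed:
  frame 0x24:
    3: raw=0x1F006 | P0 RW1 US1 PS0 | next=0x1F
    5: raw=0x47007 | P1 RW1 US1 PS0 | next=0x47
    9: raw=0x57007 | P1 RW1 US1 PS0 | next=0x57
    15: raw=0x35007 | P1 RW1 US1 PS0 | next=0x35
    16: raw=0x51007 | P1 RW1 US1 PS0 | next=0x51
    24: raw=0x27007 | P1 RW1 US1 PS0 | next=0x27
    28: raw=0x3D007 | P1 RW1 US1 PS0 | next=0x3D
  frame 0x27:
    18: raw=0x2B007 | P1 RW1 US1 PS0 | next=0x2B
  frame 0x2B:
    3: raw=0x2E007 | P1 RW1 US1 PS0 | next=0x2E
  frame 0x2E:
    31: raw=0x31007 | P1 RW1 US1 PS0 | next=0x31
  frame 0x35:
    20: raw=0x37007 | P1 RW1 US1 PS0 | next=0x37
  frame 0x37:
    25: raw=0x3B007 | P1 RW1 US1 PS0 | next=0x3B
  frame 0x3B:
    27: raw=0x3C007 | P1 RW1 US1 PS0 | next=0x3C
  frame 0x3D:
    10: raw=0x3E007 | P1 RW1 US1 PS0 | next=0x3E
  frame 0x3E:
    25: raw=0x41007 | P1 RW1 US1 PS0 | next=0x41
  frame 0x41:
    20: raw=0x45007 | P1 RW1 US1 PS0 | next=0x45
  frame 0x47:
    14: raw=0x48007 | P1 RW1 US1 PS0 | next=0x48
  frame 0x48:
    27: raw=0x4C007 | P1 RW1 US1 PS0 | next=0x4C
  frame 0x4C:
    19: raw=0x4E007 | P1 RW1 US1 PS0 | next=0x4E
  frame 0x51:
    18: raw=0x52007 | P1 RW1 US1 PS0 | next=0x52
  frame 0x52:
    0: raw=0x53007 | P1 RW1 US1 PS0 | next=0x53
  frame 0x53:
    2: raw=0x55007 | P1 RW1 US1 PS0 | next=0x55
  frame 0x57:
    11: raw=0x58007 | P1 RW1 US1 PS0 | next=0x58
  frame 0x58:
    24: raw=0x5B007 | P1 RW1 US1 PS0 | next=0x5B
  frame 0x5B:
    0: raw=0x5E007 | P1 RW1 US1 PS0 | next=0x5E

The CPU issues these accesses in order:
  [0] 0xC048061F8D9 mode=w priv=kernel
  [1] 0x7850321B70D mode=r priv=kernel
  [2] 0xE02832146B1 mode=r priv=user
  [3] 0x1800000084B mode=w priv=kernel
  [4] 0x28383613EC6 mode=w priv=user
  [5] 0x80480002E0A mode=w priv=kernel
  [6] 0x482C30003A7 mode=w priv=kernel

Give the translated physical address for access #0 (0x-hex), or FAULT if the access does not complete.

Trace:
#0 VA=0xC048061F8D9 (w,kernel):
  L0 @0x24[24] → 0x27007  P=1,RW=1,US=1,PS=0
  L1 @0x27[18] → 0x2B007  P=1,RW=1,US=1,PS=0
  L2 @0x2B[3] → 0x2E007  P=1,RW=1,US=1,PS=0
  L3 @0x2E[31] → 0x31007  P=1,RW=1,US=1,PS=0
  ⇒ phys 0x318D9  [4 reads]
#1 VA=0x7850321B70D (r,kernel):
  L0 @0x24[15] → 0x35007  P=1,RW=1,US=1,PS=0
  L1 @0x35[20] → 0x37007  P=1,RW=1,US=1,PS=0
  L2 @0x37[25] → 0x3B007  P=1,RW=1,US=1,PS=0
  L3 @0x3B[27] → 0x3C007  P=1,RW=1,US=1,PS=0
  ⇒ phys 0x3C70D  [4 reads]
#2 VA=0xE02832146B1 (r,user):
  L0 @0x24[28] → 0x3D007  P=1,RW=1,US=1,PS=0
  L1 @0x3D[10] → 0x3E007  P=1,RW=1,US=1,PS=0
  L2 @0x3E[25] → 0x41007  P=1,RW=1,US=1,PS=0
  L3 @0x41[20] → 0x45007  P=1,RW=1,US=1,PS=0
  ⇒ phys 0x456B1  [4 reads]
#3 VA=0x1800000084B (w,kernel):
  L0 @0x24[3] → 0x1F006  P=0,RW=1,US=1,PS=0
  ⇒ fault: PAGE_NOT_PRESENT  — 1 lookups
#4 VA=0x28383613EC6 (w,user):
  L0 @0x24[5] → 0x47007  P=1,RW=1,US=1,PS=0
  L1 @0x47[14] → 0x48007  P=1,RW=1,US=1,PS=0
  L2 @0x48[27] → 0x4C007  P=1,RW=1,US=1,PS=0
  L3 @0x4C[19] → 0x4E007  P=1,RW=1,US=1,PS=0
  ⇒ phys 0x4EEC6  [4 reads]
#5 VA=0x80480002E0A (w,kernel):
  L0 @0x24[16] → 0x51007  P=1,RW=1,US=1,PS=0
  L1 @0x51[18] → 0x52007  P=1,RW=1,US=1,PS=0
  L2 @0x52[0] → 0x53007  P=1,RW=1,US=1,PS=0
  L3 @0x53[2] → 0x55007  P=1,RW=1,US=1,PS=0
  ⇒ phys 0x55E0A  [4 reads]
#6 VA=0x482C30003A7 (w,kernel):
  L0 @0x24[9] → 0x57007  P=1,RW=1,US=1,PS=0
  L1 @0x57[11] → 0x58007  P=1,RW=1,US=1,PS=0
  L2 @0x58[24] → 0x5B007  P=1,RW=1,US=1,PS=0
  L3 @0x5B[0] → 0x5E007  P=1,RW=1,US=1,PS=0
  ⇒ phys 0x5E3A7  [4 reads]

Access #0 PA: 0x318D9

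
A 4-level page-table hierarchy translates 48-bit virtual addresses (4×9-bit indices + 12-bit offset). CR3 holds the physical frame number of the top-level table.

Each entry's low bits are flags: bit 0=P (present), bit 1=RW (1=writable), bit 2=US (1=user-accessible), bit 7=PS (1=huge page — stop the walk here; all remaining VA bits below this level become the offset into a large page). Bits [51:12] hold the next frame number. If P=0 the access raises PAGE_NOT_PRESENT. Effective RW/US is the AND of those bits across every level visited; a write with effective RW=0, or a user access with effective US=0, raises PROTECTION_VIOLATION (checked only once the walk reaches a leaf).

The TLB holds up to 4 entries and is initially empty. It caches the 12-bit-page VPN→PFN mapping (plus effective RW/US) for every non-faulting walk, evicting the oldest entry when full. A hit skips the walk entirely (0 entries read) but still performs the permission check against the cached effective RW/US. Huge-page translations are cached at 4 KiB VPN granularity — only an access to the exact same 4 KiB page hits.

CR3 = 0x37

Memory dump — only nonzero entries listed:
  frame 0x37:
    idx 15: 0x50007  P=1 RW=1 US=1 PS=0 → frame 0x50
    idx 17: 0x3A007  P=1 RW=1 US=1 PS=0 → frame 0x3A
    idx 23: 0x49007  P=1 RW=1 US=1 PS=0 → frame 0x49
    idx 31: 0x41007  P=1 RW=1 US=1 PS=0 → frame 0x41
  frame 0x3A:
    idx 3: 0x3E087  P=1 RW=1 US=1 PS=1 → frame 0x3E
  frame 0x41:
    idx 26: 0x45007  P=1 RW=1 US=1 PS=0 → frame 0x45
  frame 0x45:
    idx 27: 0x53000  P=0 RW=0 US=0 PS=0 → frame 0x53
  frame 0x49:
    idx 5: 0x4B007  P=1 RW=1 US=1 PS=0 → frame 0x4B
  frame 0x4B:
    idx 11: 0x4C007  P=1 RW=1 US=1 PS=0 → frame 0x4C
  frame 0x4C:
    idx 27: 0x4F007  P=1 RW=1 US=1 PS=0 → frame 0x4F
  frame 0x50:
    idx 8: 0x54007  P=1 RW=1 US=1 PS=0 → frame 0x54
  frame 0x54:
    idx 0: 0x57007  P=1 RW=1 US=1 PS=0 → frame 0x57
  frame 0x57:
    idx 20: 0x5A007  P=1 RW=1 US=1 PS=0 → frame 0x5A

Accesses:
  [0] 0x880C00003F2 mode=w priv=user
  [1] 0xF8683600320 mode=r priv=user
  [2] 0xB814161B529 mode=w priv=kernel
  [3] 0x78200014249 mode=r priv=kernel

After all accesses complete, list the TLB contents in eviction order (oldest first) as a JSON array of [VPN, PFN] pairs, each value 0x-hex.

Trace:
#0 VA=0x880C00003F2 (w,user):
  [0] read 0x37 idx=17: raw=0x3A007 flags P=1 W=1 U=1 S=0
  [1] read 0x3A idx=3: raw=0x3E087 flags P=1 W=1 U=1 S=1
  → PA=0x3E3F2 (huge @L1)  (2 entries read)
#1 VA=0xF8683600320 (r,user):
  [0] read 0x37 idx=31: raw=0x41007 flags P=1 W=1 U=1 S=0
  [1] read 0x41 idx=26: raw=0x45007 flags P=1 W=1 U=1 S=0
  [2] read 0x45 idx=27: raw=0x53000 flags P=0 W=0 U=0 S=0
  → PAGE_NOT_PRESENT  (3 entries read)
#2 VA=0xB814161B529 (w,kernel):
  [0] read 0x37 idx=23: raw=0x49007 flags P=1 W=1 U=1 S=0
  [1] read 0x49 idx=5: raw=0x4B007 flags P=1 W=1 U=1 S=0
  [2] read 0x4B idx=11: raw=0x4C007 flags P=1 W=1 U=1 S=0
  [3] read 0x4C idx=27: raw=0x4F007 flags P=1 W=1 U=1 S=0
  → PA=0x4F529  (4 entries read)
#3 VA=0x78200014249 (r,kernel):
  [0] read 0x37 idx=15: raw=0x50007 flags P=1 W=1 U=1 S=0
  [1] read 0x50 idx=8: raw=0x54007 flags P=1 W=1 U=1 S=0
  [2] read 0x54 idx=0: raw=0x57007 flags P=1 W=1 U=1 S=0
  [3] read 0x57 idx=20: raw=0x5A007 flags P=1 W=1 U=1 S=0
  → PA=0x5A249  (4 entries read)

TLB: [["0x880C0000", "0x3E"], ["0xB814161B", "0x4F"], ["0x78200014", "0x5A"]]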